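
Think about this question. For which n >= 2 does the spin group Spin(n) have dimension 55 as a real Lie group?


dim Spin(n) = dim so(n) = n(n-1)/2.
Solve n(n-1)/2 = 55, i.e. n^2 - n - 110 = 0.
Discriminant = 1 + 8*55 = 441
n = (1 + sqrt(441))/2 = (1 + 21)/2 = 11


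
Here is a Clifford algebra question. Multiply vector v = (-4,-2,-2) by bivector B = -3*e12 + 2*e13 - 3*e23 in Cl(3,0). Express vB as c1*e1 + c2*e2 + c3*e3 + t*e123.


vB has grade-1 (vector) and grade-3 (trivector) parts: vB = (v _| B) + (v ^ B).
Vector part <vB>_1:
  e1: -v2*b12 - v3*b13 = -(-2)*(-3) - (-2)*(2) = -2
  e2: v1*b12 - v3*b23 = (-4)*(-3) - (-2)*(-3) = 6
  e3: v1*b13 + v2*b23 = (-4)*(2) + (-2)*(-3) = -2
Trivector part <vB>_3:
  e123: v1*b23 - v2*b13 + v3*b12 = (-4)*(-3) - (-2)*(2) + (-2)*(-3) = 22
vB = -2*e1 + 6*e2 - 2*e3 + 22*e123


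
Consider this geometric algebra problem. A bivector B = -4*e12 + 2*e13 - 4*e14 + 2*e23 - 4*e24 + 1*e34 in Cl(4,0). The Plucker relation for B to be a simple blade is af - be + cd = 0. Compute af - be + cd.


Plucker relation: af - be + cd
a*f = (-4)*1 = -4
b*e = 2*(-4) = -8
c*d = (-4)*2 = -8
af - be + cd = -4 - (-8) + (-8)
= -4


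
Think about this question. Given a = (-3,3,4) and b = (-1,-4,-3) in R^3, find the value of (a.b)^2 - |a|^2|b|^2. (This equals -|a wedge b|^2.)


a . b = (-3)*(-1) + 3*(-4) + 4*(-3)
= 3 + (-12) + (-12) = -21
|a|^2 = (-3)^2 + 3^2 + 4^2 = 34
|b|^2 = (-1)^2 + (-4)^2 + (-3)^2 = 26
(a.b)^2 = (-21)^2 = 441
|a|^2 * |b|^2 = 34 * 26 = 884
Result = 441 - 884 = -443


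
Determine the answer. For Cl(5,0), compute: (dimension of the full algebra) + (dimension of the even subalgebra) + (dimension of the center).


n = 5 + 0 = 5
Total dim = 2^5 = 32
Even subalgebra dim = 2^4 = 16
n is odd, so center dim = 2
Sum = 32 + 16 + 2 = 50


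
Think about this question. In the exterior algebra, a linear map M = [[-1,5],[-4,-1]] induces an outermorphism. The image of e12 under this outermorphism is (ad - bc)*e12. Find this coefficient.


The outermorphism of a linear map f sends e1^e2 to f(e1)^f(e2).
f(e1) = -1*e1 - 4*e2
f(e2) = 5*e1 - 1*e2
f(e1) ^ f(e2) = (-1*e1 - 4*e2) ^ (5*e1 - 1*e2)
= (-1)*(-1)*e12 + (-4)*5*e21
= (1 - (-20))*e12
= 21*e12
Coefficient = 21


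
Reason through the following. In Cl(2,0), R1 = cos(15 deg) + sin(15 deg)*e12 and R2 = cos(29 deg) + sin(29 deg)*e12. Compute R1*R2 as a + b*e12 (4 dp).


Same-plane rotors commute and their half-angles add:
R1*R2 = cos(a1 + a2) + sin(a1 + a2)*e12.
a1 + a2 = 15 + 29 = 44 deg
cos(44 deg) = 0.7193
sin(44 deg) = 0.6947
R1*R2 = 0.7193 + 0.6947*e12


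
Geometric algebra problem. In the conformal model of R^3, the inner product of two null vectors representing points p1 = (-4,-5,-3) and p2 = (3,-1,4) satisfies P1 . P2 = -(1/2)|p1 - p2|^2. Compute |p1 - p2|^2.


p1 - p2 = (-7, -4, -7)
|p1 - p2|^2 = (-7)^2 + (-4)^2 + (-7)^2
= 49 + 16 + 49
= 114


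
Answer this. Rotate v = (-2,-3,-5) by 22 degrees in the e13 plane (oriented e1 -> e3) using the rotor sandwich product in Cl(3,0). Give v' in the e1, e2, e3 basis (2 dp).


Rotor R = cos(11deg) - sin(11deg)*e13
Rotation angle theta = 2 * 11 = 22 degrees in the e13 plane (e1 -> e3).
The component perpendicular to the plane (e2) is invariant: v'_2 = v2 = -3.00
cos(22deg) = 0.9272, sin(22deg) = 0.3746
v'_1 = v1*cos(theta) - v3*sin(theta) = -2*0.9272 - (-5)*0.3746 = 0.02
v'_3 = v1*sin(theta) + v3*cos(theta) = -2*0.3746 + (-5)*0.9272 = -5.39
v' = 0.02*e1 - 3.00*e2 - 5.39*e3


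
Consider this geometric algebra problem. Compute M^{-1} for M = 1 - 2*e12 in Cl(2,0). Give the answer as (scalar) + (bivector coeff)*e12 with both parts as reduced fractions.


M = 1 - 2*e12, where e12^2 = -1.
Since M commutes with its reverse ~M = a - b*e12, M * ~M = a^2 - b^2*e12^2 = a^2 + b^2.
So M^{-1} = ~M / (a^2 + b^2) = (a - b*e12)/(a^2 + b^2).
a^2 + b^2 = 1 + 4 = 5
Scalar part = 1/5 = 1/5
Bivector coeff = 2/5 = 2/5
M^{-1} = 1/5 + 2/5*e12


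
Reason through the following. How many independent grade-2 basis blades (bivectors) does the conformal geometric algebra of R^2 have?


The conformal model of R^2 uses Cl(3,1) with m = 2 + 2 = 4 generators.
Number of grade-2 blades = C(m, 2) = C(4, 2)
= 4*3/2 = 6


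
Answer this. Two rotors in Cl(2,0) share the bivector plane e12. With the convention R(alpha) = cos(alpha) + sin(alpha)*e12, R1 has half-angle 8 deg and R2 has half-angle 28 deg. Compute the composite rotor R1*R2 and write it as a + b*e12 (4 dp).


Same-plane rotors commute and their half-angles add:
R1*R2 = cos(a1 + a2) + sin(a1 + a2)*e12.
a1 + a2 = 8 + 28 = 36 deg
cos(36 deg) = 0.8090
sin(36 deg) = 0.5878
R1*R2 = 0.8090 + 0.5878*e12


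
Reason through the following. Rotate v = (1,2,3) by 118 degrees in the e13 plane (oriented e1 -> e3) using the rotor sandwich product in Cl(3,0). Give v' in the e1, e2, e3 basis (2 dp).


Rotor R = cos(59deg) - sin(59deg)*e13
Rotation angle theta = 2 * 59 = 118 degrees in the e13 plane (e1 -> e3).
The component perpendicular to the plane (e2) is invariant: v'_2 = v2 = 2.00
cos(118deg) = -0.4695, sin(118deg) = 0.8829
v'_1 = v1*cos(theta) - v3*sin(theta) = 1*(-0.4695) - 3*0.8829 = -3.12
v'_3 = v1*sin(theta) + v3*cos(theta) = 1*0.8829 + 3*(-0.4695) = -0.53
v' = -3.12*e1 + 2.00*e2 - 0.53*e3


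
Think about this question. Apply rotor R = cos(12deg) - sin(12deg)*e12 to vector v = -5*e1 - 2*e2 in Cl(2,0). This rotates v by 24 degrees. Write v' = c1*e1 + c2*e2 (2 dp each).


Rotor R = cos(12deg) - sin(12deg)*e12
Rotation angle theta = 2 * 12 = 24 degrees
v' = R*v*~R rotates v by theta.
cos(24deg) = 0.9135, sin(24deg) = 0.4067
v'_1 = -5*cos(24deg) - (-2)*sin(24deg)
= -5*0.9135 - (-2)*0.4067
= -3.75
v'_2 = -5*sin(24deg) + (-2)*cos(24deg)
= -5*0.4067 + (-2)*0.9135
= -3.86
v' = -3.75*e1 - 3.86*e2


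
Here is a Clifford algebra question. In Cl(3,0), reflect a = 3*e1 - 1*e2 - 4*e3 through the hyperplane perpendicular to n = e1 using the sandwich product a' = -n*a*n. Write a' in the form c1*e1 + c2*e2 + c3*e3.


Reflection formula: a' = -n*a*n, with n = e1 (unit vector, n^2 = 1).
For reflection through hyperplane perp to e1:
The component along e1 flips sign, others stay.
a = (3, -1, -4)
a' = (-3, -1, -4)
a' = -3*e1 - 1*e2 - 4*e3


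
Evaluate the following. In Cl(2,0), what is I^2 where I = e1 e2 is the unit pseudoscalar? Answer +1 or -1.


The pseudoscalar I = e1...e_n (product of all n generators) of Cl(p,q) satisfies I^2 = (-1)^(q + n(n-1)/2).
p = 2, q = 0, n = p + q = 2
n(n-1)/2 = 2 * 1 / 2 = 1
Exponent = q + n(n-1)/2 = 0 + 1 = 1
I^2 = (-1)^1 = -1


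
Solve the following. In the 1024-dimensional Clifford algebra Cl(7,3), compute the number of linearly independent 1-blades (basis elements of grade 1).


Number of grade-k basis blades in Cl(p,q) with n = p + q is C(n, k).
n = 7 + 3 = 10
C(10, 1) = 10! / (1! * 9!)
= 3628800 / (1 * 362880)
= 10


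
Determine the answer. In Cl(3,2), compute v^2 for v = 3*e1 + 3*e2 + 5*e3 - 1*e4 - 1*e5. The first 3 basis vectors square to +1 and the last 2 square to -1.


v^2 = sum of c_i^2 * e_i^2
Positive signature terms (e_i^2 = +1): 3^2 + 3^2 + 5^2 = 43
Negative signature terms (e_j^2 = -1): (-1)^2 + (-1)^2 = 2
v^2 = 43 - 2 = 41


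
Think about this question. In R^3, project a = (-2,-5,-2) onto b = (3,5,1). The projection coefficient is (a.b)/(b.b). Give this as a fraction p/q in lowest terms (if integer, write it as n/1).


Projection coefficient = (a . b) / (b . b)
a . b = (-2)*3 + (-5)*5 + (-2)*1
= -6 + (-25) + (-2) = -33
b . b = 3^2 + 5^2 + 1^2
= 9 + 25 + 1 = 35
Coefficient = -33/35
In lowest terms: -33/35


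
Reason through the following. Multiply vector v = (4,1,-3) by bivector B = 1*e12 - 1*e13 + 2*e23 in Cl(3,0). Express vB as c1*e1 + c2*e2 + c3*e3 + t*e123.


vB has grade-1 (vector) and grade-3 (trivector) parts: vB = (v _| B) + (v ^ B).
Vector part <vB>_1:
  e1: -v2*b12 - v3*b13 = -(1)*(1) - (-3)*(-1) = -4
  e2: v1*b12 - v3*b23 = (4)*(1) - (-3)*(2) = 10
  e3: v1*b13 + v2*b23 = (4)*(-1) + (1)*(2) = -2
Trivector part <vB>_3:
  e123: v1*b23 - v2*b13 + v3*b12 = (4)*(2) - (1)*(-1) + (-3)*(1) = 6
vB = -4*e1 + 10*e2 - 2*e3 + 6*e123


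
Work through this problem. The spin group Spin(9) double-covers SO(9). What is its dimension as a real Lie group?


Spin(n) double-covers SO(n); both have Lie algebra so(n) of dimension n(n-1)/2.
n = 9
n(n-1) = 9 * 8 = 72
dim Spin(9) = 72/2 = 36


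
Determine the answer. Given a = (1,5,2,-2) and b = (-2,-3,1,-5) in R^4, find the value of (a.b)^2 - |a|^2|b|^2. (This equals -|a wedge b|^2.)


a . b = 1*(-2) + 5*(-3) + 2*1 + (-2)*(-5)
= -2 + (-15) + 2 + 10 = -5
|a|^2 = 1^2 + 5^2 + 2^2 + (-2)^2 = 34
|b|^2 = (-2)^2 + (-3)^2 + 1^2 + (-5)^2 = 39
(a.b)^2 = (-5)^2 = 25
|a|^2 * |b|^2 = 34 * 39 = 1326
Result = 25 - 1326 = -1301


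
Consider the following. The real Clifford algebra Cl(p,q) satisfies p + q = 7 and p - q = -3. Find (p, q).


We need p + q = 7 and p - q = -3.
Adding: 2p = 7 + (-3) = 4, so p = 2.
Then q = 7 - 2 = 5.
(p, q) = (2, 5)


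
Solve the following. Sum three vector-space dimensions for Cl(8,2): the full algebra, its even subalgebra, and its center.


n = 8 + 2 = 10
Total dim = 2^10 = 1024
Even subalgebra dim = 2^9 = 512
n is even, so center dim = 1
Sum = 1024 + 512 + 1 = 1537


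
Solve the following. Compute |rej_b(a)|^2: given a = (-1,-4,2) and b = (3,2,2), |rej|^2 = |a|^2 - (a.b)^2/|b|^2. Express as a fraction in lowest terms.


|a|^2 = (-1)^2 + (-4)^2 + 2^2 = 21
|b|^2 = 3^2 + 2^2 + 2^2 = 17
a . b = (-1)*3 + (-4)*2 + 2*2 = -7
(a.b)^2 = (-7)^2 = 49
|rej|^2 = 21 - 49/17
= (357 - 49)/17
= 308/17
In lowest terms: 308/17


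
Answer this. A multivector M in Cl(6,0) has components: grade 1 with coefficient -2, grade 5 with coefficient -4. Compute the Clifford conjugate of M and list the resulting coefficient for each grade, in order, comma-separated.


Clifford conjugate sign for grade k: (-1)^(k(k+1)/2)
Grade 1: (-1)^(1*2/2) = (-1)^1 = -1, coeff -2 -> 2
Grade 5: (-1)^(5*6/2) = (-1)^15 = -1, coeff -4 -> 4
Conjugated coefficients: 2, 4


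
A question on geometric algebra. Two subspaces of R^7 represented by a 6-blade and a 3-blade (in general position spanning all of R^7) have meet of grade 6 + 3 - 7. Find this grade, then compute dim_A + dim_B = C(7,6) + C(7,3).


Meet grade = grade(A) + grade(B) - n
= 6 + 3 - 7 = 2
C(7,6) = 7
C(7,3) = 35
dim_A + dim_B = 7 + 35 = 42


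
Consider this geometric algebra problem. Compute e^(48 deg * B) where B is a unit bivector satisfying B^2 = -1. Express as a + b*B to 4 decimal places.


For a unit bivector B with B^2 = -1, the exponential series gives
e^(theta*B) = cos(theta) + sin(theta)*B (the GA analogue of Euler's formula).
theta = 48 degrees = 0.837758 rad
cos(48 deg) = 0.6691
sin(48 deg) = 0.7431
exp(theta*B) = 0.6691 + 0.7431*B


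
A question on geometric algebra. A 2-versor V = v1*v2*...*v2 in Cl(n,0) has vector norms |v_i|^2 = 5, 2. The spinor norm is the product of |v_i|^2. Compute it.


Spinor norm N(V) = |v1|^2 * |v2|^2 * ... * |v2|^2
= 5 * 2
Running product: 5, 10
N(V) = 10


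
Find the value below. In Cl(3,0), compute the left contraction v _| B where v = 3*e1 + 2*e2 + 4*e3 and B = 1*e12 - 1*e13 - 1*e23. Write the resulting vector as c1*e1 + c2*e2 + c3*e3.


Left contraction v _| B = <vB>_1 (grade-1 part of the geometric product vB).
Using e1_|e12 = e2, e2_|e12 = -e1, e1_|e13 = e3, e3_|e13 = -e1, e2_|e23 = e3, e3_|e23 = -e2:
e1 coeff: -v2*b12 - v3*b13 = -(2)*(1) - (4)*(-1) = 2
e2 coeff: v1*b12 - v3*b23 = (3)*(1) - (4)*(-1) = 7
e3 coeff: v1*b13 + v2*b23 = (3)*(-1) + (2)*(-1) = -5
v _| B = 2*e1 + 7*e2 - 5*e3


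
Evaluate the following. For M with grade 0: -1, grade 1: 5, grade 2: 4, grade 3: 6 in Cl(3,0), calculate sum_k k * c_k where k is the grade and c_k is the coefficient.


Grade-weighted sum = sum of grade_k * coefficient_k
0*(-1) = 0
1*5 = 5
2*4 = 8
3*6 = 18
Total = 0 + 5 + 8 + 18 = 31


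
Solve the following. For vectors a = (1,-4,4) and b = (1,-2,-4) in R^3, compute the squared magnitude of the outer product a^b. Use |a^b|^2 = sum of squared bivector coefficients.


a wedge b = (a1*b2 - a2*b1)*e12 + (a1*b3 - a3*b1)*e13 + (a2*b3 - a3*b2)*e23
e12 coeff: 1*(-2) - (-4)*1 = -2 - (-4) = 2
e13 coeff: 1*(-4) - 4*1 = -4 - 4 = -8
e23 coeff: (-4)*(-4) - 4*(-2) = 16 - (-8) = 24
|a wedge b|^2 = 2^2 + (-8)^2 + 24^2
= 4 + 64 + 576
= 644


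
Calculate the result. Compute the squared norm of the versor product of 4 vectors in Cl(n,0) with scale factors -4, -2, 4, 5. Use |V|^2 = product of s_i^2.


Each vector v_i has |v_i|^2 = s_i^2
Squared scales: (-4)^2 = 16, (-2)^2 = 4, 4^2 = 16, 5^2 = 25
|V|^2 = 16 * 4 * 16 * 25
= 25600


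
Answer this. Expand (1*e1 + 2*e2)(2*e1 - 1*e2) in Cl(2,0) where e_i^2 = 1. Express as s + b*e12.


Expand: (1*e1 + 2*e2)(2*e1 - 1*e2)
= 1*2*e1e1 + 1*(-1)*e1e2 + 2*2*e2e1 + 2*(-1)*e2e2
Using e1^2 = e2^2 = 1, e2e1 = -e1e2:
Scalar part s = 1*2 + 2*(-1) = 2 + (-2) = 0
Bivector part b = 1*(-1) - 2*2 = -1 - 4 = -5
uv = 0 - 5*e12


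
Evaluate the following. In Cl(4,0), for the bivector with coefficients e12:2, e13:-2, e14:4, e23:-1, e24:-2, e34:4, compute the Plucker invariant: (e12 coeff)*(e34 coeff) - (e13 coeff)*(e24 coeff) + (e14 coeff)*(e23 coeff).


Plucker relation: af - be + cd
a*f = 2*4 = 8
b*e = (-2)*(-2) = 4
c*d = 4*(-1) = -4
af - be + cd = 8 - 4 + (-4)
= 0


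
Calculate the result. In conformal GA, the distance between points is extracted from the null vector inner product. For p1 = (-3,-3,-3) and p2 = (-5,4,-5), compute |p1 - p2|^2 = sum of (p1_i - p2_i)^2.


p1 - p2 = (2, -7, 2)
|p1 - p2|^2 = 2^2 + (-7)^2 + 2^2
= 4 + 49 + 4
= 57


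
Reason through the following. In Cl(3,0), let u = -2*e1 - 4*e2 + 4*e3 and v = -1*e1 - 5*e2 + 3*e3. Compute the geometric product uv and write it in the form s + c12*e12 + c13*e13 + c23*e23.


In Cl(3,0): e_i^2 = 1, e_ie_j = -e_je_i for i != j.
Scalar part = u . v = (-2)*(-1) + (-4)*(-5) + 4*3
= 2 + 20 + 12 = 34
e12 coeff = (-2)*(-5) - (-4)*(-1) = 10 - 4 = 6
e13 coeff = (-2)*3 - 4*(-1) = -6 - (-4) = -2
e23 coeff = (-4)*3 - 4*(-5) = -12 - (-20) = 8
uv = 34 + 6*e12 - 2*e13 + 8*e23


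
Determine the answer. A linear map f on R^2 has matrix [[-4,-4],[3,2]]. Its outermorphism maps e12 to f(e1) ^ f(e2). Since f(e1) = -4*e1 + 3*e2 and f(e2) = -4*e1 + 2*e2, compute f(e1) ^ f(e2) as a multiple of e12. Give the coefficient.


The outermorphism of a linear map f sends e1^e2 to f(e1)^f(e2).
f(e1) = -4*e1 + 3*e2
f(e2) = -4*e1 + 2*e2
f(e1) ^ f(e2) = (-4*e1 + 3*e2) ^ (-4*e1 + 2*e2)
= (-4)*2*e12 + 3*(-4)*e21
= (-8 - (-12))*e12
= 4*e12
Coefficient = 4


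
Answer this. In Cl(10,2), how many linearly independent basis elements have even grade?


Even subalgebra dimension = 2^(n-1)
n = 10 + 2 = 12
2^(12 - 1) = 2^11 = 2048
Verification: sum of C(12,k) for even k = 1 + 66 + 495 + 924 + 495 + 66 + 1 = 2048
Result = 2048


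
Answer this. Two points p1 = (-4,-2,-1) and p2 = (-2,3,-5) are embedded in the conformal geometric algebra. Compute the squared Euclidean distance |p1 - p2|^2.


p1 - p2 = (-2, -5, 4)
|p1 - p2|^2 = (-2)^2 + (-5)^2 + 4^2
= 4 + 25 + 16
= 45


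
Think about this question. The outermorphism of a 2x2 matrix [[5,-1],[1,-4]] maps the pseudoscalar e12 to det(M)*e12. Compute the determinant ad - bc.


The outermorphism of a linear map f sends e1^e2 to f(e1)^f(e2).
f(e1) = 5*e1 + 1*e2
f(e2) = -1*e1 - 4*e2
f(e1) ^ f(e2) = (5*e1 + 1*e2) ^ (-1*e1 - 4*e2)
= 5*(-4)*e12 + 1*(-1)*e21
= (-20 - (-1))*e12
= -19*e12
Coefficient = -19


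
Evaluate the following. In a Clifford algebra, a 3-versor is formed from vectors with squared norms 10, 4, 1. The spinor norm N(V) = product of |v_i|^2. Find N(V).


Spinor norm N(V) = |v1|^2 * |v2|^2 * ... * |v3|^2
= 10 * 4 * 1
Running product: 10, 40, 40
N(V) = 40


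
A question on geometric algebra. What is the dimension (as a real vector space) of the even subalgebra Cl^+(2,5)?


Even subalgebra dimension = 2^(n-1)
n = 2 + 5 = 7
2^(7 - 1) = 2^6 = 64
Verification: sum of C(7,k) for even k = 1 + 21 + 35 + 7 = 64
Result = 64


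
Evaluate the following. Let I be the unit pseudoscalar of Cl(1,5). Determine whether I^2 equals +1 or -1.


The pseudoscalar I = e1...e_n (product of all n generators) of Cl(p,q) satisfies I^2 = (-1)^(q + n(n-1)/2).
p = 1, q = 5, n = p + q = 6
n(n-1)/2 = 6 * 5 / 2 = 15
Exponent = q + n(n-1)/2 = 5 + 15 = 20
I^2 = (-1)^20 = +1


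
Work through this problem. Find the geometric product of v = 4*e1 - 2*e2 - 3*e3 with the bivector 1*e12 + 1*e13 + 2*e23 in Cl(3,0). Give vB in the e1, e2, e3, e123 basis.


vB has grade-1 (vector) and grade-3 (trivector) parts: vB = (v _| B) + (v ^ B).
Vector part <vB>_1:
  e1: -v2*b12 - v3*b13 = -(-2)*(1) - (-3)*(1) = 5
  e2: v1*b12 - v3*b23 = (4)*(1) - (-3)*(2) = 10
  e3: v1*b13 + v2*b23 = (4)*(1) + (-2)*(2) = 0
Trivector part <vB>_3:
  e123: v1*b23 - v2*b13 + v3*b12 = (4)*(2) - (-2)*(1) + (-3)*(1) = 7
vB = 5*e1 + 10*e2 + 0*e3 + 7*e123


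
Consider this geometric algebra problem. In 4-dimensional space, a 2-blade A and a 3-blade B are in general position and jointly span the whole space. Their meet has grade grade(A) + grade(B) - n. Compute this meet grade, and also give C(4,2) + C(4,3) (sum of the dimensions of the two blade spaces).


Meet grade = grade(A) + grade(B) - n
= 2 + 3 - 4 = 1
C(4,2) = 6
C(4,3) = 4
dim_A + dim_B = 6 + 4 = 10


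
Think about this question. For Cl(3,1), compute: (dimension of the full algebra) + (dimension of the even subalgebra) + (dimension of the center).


n = 3 + 1 = 4
Total dim = 2^4 = 16
Even subalgebra dim = 2^3 = 8
n is even, so center dim = 1
Sum = 16 + 8 + 1 = 25


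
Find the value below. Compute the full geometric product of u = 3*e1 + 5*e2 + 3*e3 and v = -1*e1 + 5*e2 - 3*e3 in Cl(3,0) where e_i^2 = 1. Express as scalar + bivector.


In Cl(3,0): e_i^2 = 1, e_ie_j = -e_je_i for i != j.
Scalar part = u . v = 3*(-1) + 5*5 + 3*(-3)
= -3 + 25 + (-9) = 13
e12 coeff = 3*5 - 5*(-1) = 15 - (-5) = 20
e13 coeff = 3*(-3) - 3*(-1) = -9 - (-3) = -6
e23 coeff = 5*(-3) - 3*5 = -15 - 15 = -30
uv = 13 + 20*e12 - 6*e13 - 30*e23


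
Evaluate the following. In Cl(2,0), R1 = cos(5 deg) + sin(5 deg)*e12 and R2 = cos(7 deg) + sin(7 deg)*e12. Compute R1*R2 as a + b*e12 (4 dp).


Same-plane rotors commute and their half-angles add:
R1*R2 = cos(a1 + a2) + sin(a1 + a2)*e12.
a1 + a2 = 5 + 7 = 12 deg
cos(12 deg) = 0.9781
sin(12 deg) = 0.2079
R1*R2 = 0.9781 + 0.2079*e12


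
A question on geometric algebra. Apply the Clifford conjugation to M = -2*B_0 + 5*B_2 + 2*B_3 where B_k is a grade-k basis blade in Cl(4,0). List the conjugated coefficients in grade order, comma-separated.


Clifford conjugate sign for grade k: (-1)^(k(k+1)/2)
Grade 0: (-1)^(0*1/2) = (-1)^0 = 1, coeff -2 -> -2
Grade 2: (-1)^(2*3/2) = (-1)^3 = -1, coeff 5 -> -5
Grade 3: (-1)^(3*4/2) = (-1)^6 = 1, coeff 2 -> 2
Conjugated coefficients: -2, -5, 2


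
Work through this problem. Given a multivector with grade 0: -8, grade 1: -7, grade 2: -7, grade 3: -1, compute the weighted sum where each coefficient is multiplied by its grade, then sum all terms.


Grade-weighted sum = sum of grade_k * coefficient_k
0*(-8) = 0
1*(-7) = -7
2*(-7) = -14
3*(-1) = -3
Total = 0 + (-7) + (-14) + (-3) = -24


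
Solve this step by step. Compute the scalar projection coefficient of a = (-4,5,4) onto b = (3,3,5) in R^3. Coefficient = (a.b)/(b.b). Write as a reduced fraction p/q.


Projection coefficient = (a . b) / (b . b)
a . b = (-4)*3 + 5*3 + 4*5
= -12 + 15 + 20 = 23
b . b = 3^2 + 3^2 + 5^2
= 9 + 9 + 25 = 43
Coefficient = 23/43
In lowest terms: 23/43


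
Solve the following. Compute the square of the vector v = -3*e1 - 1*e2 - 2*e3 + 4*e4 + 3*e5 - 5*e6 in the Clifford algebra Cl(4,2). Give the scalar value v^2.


v^2 = sum of c_i^2 * e_i^2
Positive signature terms (e_i^2 = +1): (-3)^2 + (-1)^2 + (-2)^2 + 4^2 = 30
Negative signature terms (e_j^2 = -1): 3^2 + (-5)^2 = 34
v^2 = 30 - 34 = -4


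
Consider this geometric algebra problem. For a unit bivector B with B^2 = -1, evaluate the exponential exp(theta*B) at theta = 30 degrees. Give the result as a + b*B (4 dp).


For a unit bivector B with B^2 = -1, the exponential series gives
e^(theta*B) = cos(theta) + sin(theta)*B (the GA analogue of Euler's formula).
theta = 30 degrees = 0.523599 rad
cos(30 deg) = 0.8660
sin(30 deg) = 0.5000
exp(theta*B) = 0.8660 + 0.5000*B


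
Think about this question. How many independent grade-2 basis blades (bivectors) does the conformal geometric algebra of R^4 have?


The conformal model of R^4 uses Cl(5,1) with m = 4 + 2 = 6 generators.
Number of grade-2 blades = C(m, 2) = C(6, 2)
= 6*5/2 = 15


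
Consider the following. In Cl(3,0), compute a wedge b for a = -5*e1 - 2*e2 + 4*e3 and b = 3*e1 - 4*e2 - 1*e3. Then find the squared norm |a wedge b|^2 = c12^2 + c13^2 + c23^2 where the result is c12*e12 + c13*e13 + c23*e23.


a wedge b = (a1*b2 - a2*b1)*e12 + (a1*b3 - a3*b1)*e13 + (a2*b3 - a3*b2)*e23
e12 coeff: (-5)*(-4) - (-2)*3 = 20 - (-6) = 26
e13 coeff: (-5)*(-1) - 4*3 = 5 - 12 = -7
e23 coeff: (-2)*(-1) - 4*(-4) = 2 - (-16) = 18
|a wedge b|^2 = 26^2 + (-7)^2 + 18^2
= 676 + 49 + 324
= 1049


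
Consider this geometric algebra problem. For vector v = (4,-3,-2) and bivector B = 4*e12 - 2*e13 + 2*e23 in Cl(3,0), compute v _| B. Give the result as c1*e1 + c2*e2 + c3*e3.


Left contraction v _| B = <vB>_1 (grade-1 part of the geometric product vB).
Using e1_|e12 = e2, e2_|e12 = -e1, e1_|e13 = e3, e3_|e13 = -e1, e2_|e23 = e3, e3_|e23 = -e2:
e1 coeff: -v2*b12 - v3*b13 = -(-3)*(4) - (-2)*(-2) = 8
e2 coeff: v1*b12 - v3*b23 = (4)*(4) - (-2)*(2) = 20
e3 coeff: v1*b13 + v2*b23 = (4)*(-2) + (-3)*(2) = -14
v _| B = 8*e1 + 20*e2 - 14*e3


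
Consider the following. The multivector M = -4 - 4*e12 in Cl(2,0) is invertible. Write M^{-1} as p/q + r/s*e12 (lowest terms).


M = -4 - 4*e12, where e12^2 = -1.
Since M commutes with its reverse ~M = a - b*e12, M * ~M = a^2 - b^2*e12^2 = a^2 + b^2.
So M^{-1} = ~M / (a^2 + b^2) = (a - b*e12)/(a^2 + b^2).
a^2 + b^2 = 16 + 16 = 32
Scalar part = -4/32 = -1/8
Bivector coeff = 4/32 = 1/8
M^{-1} = -1/8 + 1/8*e12


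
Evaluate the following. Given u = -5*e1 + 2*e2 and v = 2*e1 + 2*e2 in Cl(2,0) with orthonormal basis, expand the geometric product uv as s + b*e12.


Expand: (-5*e1 + 2*e2)(2*e1 + 2*e2)
= (-5)*2*e1e1 + (-5)*2*e1e2 + 2*2*e2e1 + 2*2*e2e2
Using e1^2 = e2^2 = 1, e2e1 = -e1e2:
Scalar part s = (-5)*2 + 2*2 = -10 + 4 = -6
Bivector part b = (-5)*2 - 2*2 = -10 - 4 = -14
uv = -6 - 14*e12


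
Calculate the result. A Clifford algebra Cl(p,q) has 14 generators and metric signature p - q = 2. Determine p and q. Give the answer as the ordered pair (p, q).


We need p + q = 14 and p - q = 2.
Adding: 2p = 14 + 2 = 16, so p = 8.
Then q = 14 - 8 = 6.
(p, q) = (8, 6)


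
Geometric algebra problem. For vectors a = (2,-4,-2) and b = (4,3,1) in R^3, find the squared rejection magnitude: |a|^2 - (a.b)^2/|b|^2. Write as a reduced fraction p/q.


|a|^2 = 2^2 + (-4)^2 + (-2)^2 = 24
|b|^2 = 4^2 + 3^2 + 1^2 = 26
a . b = 2*4 + (-4)*3 + (-2)*1 = -6
(a.b)^2 = (-6)^2 = 36
|rej|^2 = 24 - 36/26
= (624 - 36)/26
= 588/26
In lowest terms: 294/13


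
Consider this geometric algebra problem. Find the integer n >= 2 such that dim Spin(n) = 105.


dim Spin(n) = dim so(n) = n(n-1)/2.
Solve n(n-1)/2 = 105, i.e. n^2 - n - 210 = 0.
Discriminant = 1 + 8*105 = 841
n = (1 + sqrt(841))/2 = (1 + 29)/2 = 15


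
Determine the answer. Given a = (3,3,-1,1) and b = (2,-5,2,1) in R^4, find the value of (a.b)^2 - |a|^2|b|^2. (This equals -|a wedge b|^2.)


a . b = 3*2 + 3*(-5) + (-1)*2 + 1*1
= 6 + (-15) + (-2) + 1 = -10
|a|^2 = 3^2 + 3^2 + (-1)^2 + 1^2 = 20
|b|^2 = 2^2 + (-5)^2 + 2^2 + 1^2 = 34
(a.b)^2 = (-10)^2 = 100
|a|^2 * |b|^2 = 20 * 34 = 680
Result = 100 - 680 = -580


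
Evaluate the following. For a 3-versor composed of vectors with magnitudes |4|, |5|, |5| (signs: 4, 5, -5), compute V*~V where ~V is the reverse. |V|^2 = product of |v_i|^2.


Each vector v_i has |v_i|^2 = s_i^2
Squared scales: 4^2 = 16, 5^2 = 25, (-5)^2 = 25
|V|^2 = 16 * 25 * 25
= 10000


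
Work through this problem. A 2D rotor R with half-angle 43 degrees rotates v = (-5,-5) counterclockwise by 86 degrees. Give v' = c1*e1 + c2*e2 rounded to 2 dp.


Rotor R = cos(43deg) - sin(43deg)*e12
Rotation angle theta = 2 * 43 = 86 degrees
v' = R*v*~R rotates v by theta.
cos(86deg) = 0.0698, sin(86deg) = 0.9976
v'_1 = -5*cos(86deg) - (-5)*sin(86deg)
= -5*0.0698 - (-5)*0.9976
= 4.64
v'_2 = -5*sin(86deg) + (-5)*cos(86deg)
= -5*0.9976 + (-5)*0.0698
= -5.34
v' = 4.64*e1 - 5.34*e2


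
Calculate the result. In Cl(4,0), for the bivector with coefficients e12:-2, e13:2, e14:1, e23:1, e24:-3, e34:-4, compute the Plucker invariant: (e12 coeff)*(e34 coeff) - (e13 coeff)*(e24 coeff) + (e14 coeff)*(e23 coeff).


Plucker relation: af - be + cd
a*f = (-2)*(-4) = 8
b*e = 2*(-3) = -6
c*d = 1*1 = 1
af - be + cd = 8 - (-6) + 1
= 15


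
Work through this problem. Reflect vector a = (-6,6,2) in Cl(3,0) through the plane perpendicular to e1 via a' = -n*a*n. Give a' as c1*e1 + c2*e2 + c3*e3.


Reflection formula: a' = -n*a*n, with n = e1 (unit vector, n^2 = 1).
For reflection through hyperplane perp to e1:
The component along e1 flips sign, others stay.
a = (-6, 6, 2)
a' = (6, 6, 2)
a' = 6*e1 + 6*e2 + 2*e3


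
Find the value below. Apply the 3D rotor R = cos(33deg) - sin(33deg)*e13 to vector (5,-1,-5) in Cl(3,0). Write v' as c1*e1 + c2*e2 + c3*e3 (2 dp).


Rotor R = cos(33deg) - sin(33deg)*e13
Rotation angle theta = 2 * 33 = 66 degrees in the e13 plane (e1 -> e3).
The component perpendicular to the plane (e2) is invariant: v'_2 = v2 = -1.00
cos(66deg) = 0.4067, sin(66deg) = 0.9135
v'_1 = v1*cos(theta) - v3*sin(theta) = 5*0.4067 - (-5)*0.9135 = 6.60
v'_3 = v1*sin(theta) + v3*cos(theta) = 5*0.9135 + (-5)*0.4067 = 2.53
v' = 6.60*e1 - 1.00*e2 + 2.53*e3


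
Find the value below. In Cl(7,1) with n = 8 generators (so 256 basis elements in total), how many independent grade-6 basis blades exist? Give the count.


Number of grade-k basis blades in Cl(p,q) with n = p + q is C(n, k).
n = 7 + 1 = 8
C(8, 6) = 8! / (6! * 2!)
= 40320 / (720 * 2)
= 28


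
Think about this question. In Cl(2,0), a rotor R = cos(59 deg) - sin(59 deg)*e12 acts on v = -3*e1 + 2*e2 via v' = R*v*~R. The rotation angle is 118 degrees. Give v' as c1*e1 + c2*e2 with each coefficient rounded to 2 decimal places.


Rotor R = cos(59deg) - sin(59deg)*e12
Rotation angle theta = 2 * 59 = 118 degrees
v' = R*v*~R rotates v by theta.
cos(118deg) = -0.4695, sin(118deg) = 0.8829
v'_1 = -3*cos(118deg) - 2*sin(118deg)
= -3*(-0.4695) - 2*0.8829
= -0.36
v'_2 = -3*sin(118deg) + 2*cos(118deg)
= -3*0.8829 + 2*(-0.4695)
= -3.59
v' = -0.36*e1 - 3.59*e2


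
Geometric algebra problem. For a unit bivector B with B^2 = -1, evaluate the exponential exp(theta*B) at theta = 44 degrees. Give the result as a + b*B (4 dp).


For a unit bivector B with B^2 = -1, the exponential series gives
e^(theta*B) = cos(theta) + sin(theta)*B (the GA analogue of Euler's formula).
theta = 44 degrees = 0.767945 rad
cos(44 deg) = 0.7193
sin(44 deg) = 0.6947
exp(theta*B) = 0.7193 + 0.6947*B


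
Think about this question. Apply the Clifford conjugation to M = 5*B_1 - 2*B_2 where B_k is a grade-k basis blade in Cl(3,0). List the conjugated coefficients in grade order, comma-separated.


Clifford conjugate sign for grade k: (-1)^(k(k+1)/2)
Grade 1: (-1)^(1*2/2) = (-1)^1 = -1, coeff 5 -> -5
Grade 2: (-1)^(2*3/2) = (-1)^3 = -1, coeff -2 -> 2
Conjugated coefficients: -5, 2


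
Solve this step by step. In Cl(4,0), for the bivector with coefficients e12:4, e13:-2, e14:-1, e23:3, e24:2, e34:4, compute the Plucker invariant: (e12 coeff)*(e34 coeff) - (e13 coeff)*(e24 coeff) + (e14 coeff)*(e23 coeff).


Plucker relation: af - be + cd
a*f = 4*4 = 16
b*e = (-2)*2 = -4
c*d = (-1)*3 = -3
af - be + cd = 16 - (-4) + (-3)
= 17


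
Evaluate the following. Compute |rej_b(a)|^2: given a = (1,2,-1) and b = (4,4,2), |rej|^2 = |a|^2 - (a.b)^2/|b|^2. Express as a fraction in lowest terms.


|a|^2 = 1^2 + 2^2 + (-1)^2 = 6
|b|^2 = 4^2 + 4^2 + 2^2 = 36
a . b = 1*4 + 2*4 + (-1)*2 = 10
(a.b)^2 = 10^2 = 100
|rej|^2 = 6 - 100/36
= (216 - 100)/36
= 116/36
In lowest terms: 29/9


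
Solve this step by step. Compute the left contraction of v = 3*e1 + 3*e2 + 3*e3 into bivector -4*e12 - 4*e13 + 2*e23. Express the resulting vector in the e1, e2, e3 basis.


Left contraction v _| B = <vB>_1 (grade-1 part of the geometric product vB).
Using e1_|e12 = e2, e2_|e12 = -e1, e1_|e13 = e3, e3_|e13 = -e1, e2_|e23 = e3, e3_|e23 = -e2:
e1 coeff: -v2*b12 - v3*b13 = -(3)*(-4) - (3)*(-4) = 24
e2 coeff: v1*b12 - v3*b23 = (3)*(-4) - (3)*(2) = -18
e3 coeff: v1*b13 + v2*b23 = (3)*(-4) + (3)*(2) = -6
v _| B = 24*e1 - 18*e2 - 6*e3


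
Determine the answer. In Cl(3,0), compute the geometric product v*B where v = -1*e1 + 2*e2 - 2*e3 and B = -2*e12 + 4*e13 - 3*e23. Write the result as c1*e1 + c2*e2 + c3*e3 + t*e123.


vB has grade-1 (vector) and grade-3 (trivector) parts: vB = (v _| B) + (v ^ B).
Vector part <vB>_1:
  e1: -v2*b12 - v3*b13 = -(2)*(-2) - (-2)*(4) = 12
  e2: v1*b12 - v3*b23 = (-1)*(-2) - (-2)*(-3) = -4
  e3: v1*b13 + v2*b23 = (-1)*(4) + (2)*(-3) = -10
Trivector part <vB>_3:
  e123: v1*b23 - v2*b13 + v3*b12 = (-1)*(-3) - (2)*(4) + (-2)*(-2) = -1
vB = 12*e1 - 4*e2 - 10*e3 - 1*e123


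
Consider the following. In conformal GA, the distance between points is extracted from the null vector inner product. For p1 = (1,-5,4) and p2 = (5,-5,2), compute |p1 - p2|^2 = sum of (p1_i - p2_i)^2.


p1 - p2 = (-4, 0, 2)
|p1 - p2|^2 = (-4)^2 + 0^2 + 2^2
= 16 + 0 + 4
= 20


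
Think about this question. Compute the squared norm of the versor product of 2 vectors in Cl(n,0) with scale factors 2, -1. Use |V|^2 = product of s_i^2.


Each vector v_i has |v_i|^2 = s_i^2
Squared scales: 2^2 = 4, (-1)^2 = 1
|V|^2 = 4 * 1
= 4


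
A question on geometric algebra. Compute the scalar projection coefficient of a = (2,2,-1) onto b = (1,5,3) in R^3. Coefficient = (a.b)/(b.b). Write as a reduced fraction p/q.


Projection coefficient = (a . b) / (b . b)
a . b = 2*1 + 2*5 + (-1)*3
= 2 + 10 + (-3) = 9
b . b = 1^2 + 5^2 + 3^2
= 1 + 25 + 9 = 35
Coefficient = 9/35
In lowest terms: 9/35


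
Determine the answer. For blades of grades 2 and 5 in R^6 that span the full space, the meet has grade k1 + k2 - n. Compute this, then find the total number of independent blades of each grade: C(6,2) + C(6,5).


Meet grade = grade(A) + grade(B) - n
= 2 + 5 - 6 = 1
C(6,2) = 15
C(6,5) = 6
dim_A + dim_B = 15 + 6 = 21


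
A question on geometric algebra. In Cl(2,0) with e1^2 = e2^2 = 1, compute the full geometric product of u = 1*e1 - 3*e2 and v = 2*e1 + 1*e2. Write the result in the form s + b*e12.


Expand: (1*e1 - 3*e2)(2*e1 + 1*e2)
= 1*2*e1e1 + 1*1*e1e2 + (-3)*2*e2e1 + (-3)*1*e2e2
Using e1^2 = e2^2 = 1, e2e1 = -e1e2:
Scalar part s = 1*2 + (-3)*1 = 2 + (-3) = -1
Bivector part b = 1*1 - (-3)*2 = 1 - (-6) = 7
uv = -1 + 7*e12


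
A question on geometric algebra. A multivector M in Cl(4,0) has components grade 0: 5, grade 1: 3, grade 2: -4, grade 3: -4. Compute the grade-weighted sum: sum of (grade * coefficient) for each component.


Grade-weighted sum = sum of grade_k * coefficient_k
0*5 = 0
1*3 = 3
2*(-4) = -8
3*(-4) = -12
Total = 0 + 3 + (-8) + (-12) = -17


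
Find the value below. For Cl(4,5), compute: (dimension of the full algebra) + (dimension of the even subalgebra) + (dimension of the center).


n = 4 + 5 = 9
Total dim = 2^9 = 512
Even subalgebra dim = 2^8 = 256
n is odd, so center dim = 2
Sum = 512 + 256 + 2 = 770


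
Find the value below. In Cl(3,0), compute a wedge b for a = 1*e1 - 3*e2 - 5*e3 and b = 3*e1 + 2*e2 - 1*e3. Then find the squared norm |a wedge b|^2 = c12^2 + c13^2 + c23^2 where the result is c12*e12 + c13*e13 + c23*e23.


a wedge b = (a1*b2 - a2*b1)*e12 + (a1*b3 - a3*b1)*e13 + (a2*b3 - a3*b2)*e23
e12 coeff: 1*2 - (-3)*3 = 2 - (-9) = 11
e13 coeff: 1*(-1) - (-5)*3 = -1 - (-15) = 14
e23 coeff: (-3)*(-1) - (-5)*2 = 3 - (-10) = 13
|a wedge b|^2 = 11^2 + 14^2 + 13^2
= 121 + 196 + 169
= 486


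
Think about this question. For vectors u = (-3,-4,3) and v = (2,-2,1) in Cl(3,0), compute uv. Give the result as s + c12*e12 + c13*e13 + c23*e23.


In Cl(3,0): e_i^2 = 1, e_ie_j = -e_je_i for i != j.
Scalar part = u . v = (-3)*2 + (-4)*(-2) + 3*1
= -6 + 8 + 3 = 5
e12 coeff = (-3)*(-2) - (-4)*2 = 6 - (-8) = 14
e13 coeff = (-3)*1 - 3*2 = -3 - 6 = -9
e23 coeff = (-4)*1 - 3*(-2) = -4 - (-6) = 2
uv = 5 + 14*e12 - 9*e13 + 2*e23


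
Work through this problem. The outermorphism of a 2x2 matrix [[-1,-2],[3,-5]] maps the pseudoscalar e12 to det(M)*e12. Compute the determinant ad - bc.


The outermorphism of a linear map f sends e1^e2 to f(e1)^f(e2).
f(e1) = -1*e1 + 3*e2
f(e2) = -2*e1 - 5*e2
f(e1) ^ f(e2) = (-1*e1 + 3*e2) ^ (-2*e1 - 5*e2)
= (-1)*(-5)*e12 + 3*(-2)*e21
= (5 - (-6))*e12
= 11*e12
Coefficient = 11


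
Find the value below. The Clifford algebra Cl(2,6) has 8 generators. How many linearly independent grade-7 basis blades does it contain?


Number of grade-k basis blades in Cl(p,q) with n = p + q is C(n, k).
n = 2 + 6 = 8
C(8, 7) = 8! / (7! * 1!)
= 40320 / (5040 * 1)
= 8


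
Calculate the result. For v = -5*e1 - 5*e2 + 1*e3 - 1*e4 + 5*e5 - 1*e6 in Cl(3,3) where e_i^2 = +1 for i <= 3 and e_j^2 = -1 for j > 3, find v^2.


v^2 = sum of c_i^2 * e_i^2
Positive signature terms (e_i^2 = +1): (-5)^2 + (-5)^2 + 1^2 = 51
Negative signature terms (e_j^2 = -1): (-1)^2 + 5^2 + (-1)^2 = 27
v^2 = 51 - 27 = 24


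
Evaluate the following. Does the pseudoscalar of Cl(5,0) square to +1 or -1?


The pseudoscalar I = e1...e_n (product of all n generators) of Cl(p,q) satisfies I^2 = (-1)^(q + n(n-1)/2).
p = 5, q = 0, n = p + q = 5
n(n-1)/2 = 5 * 4 / 2 = 10
Exponent = q + n(n-1)/2 = 0 + 10 = 10
I^2 = (-1)^10 = +1


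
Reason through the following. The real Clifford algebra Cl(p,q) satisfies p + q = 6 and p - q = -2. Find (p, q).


We need p + q = 6 and p - q = -2.
Adding: 2p = 6 + (-2) = 4, so p = 2.
Then q = 6 - 2 = 4.
(p, q) = (2, 4)


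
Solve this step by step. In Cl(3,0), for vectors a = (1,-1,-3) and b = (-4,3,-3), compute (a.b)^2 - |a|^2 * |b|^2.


a . b = 1*(-4) + (-1)*3 + (-3)*(-3)
= -4 + (-3) + 9 = 2
|a|^2 = 1^2 + (-1)^2 + (-3)^2 = 11
|b|^2 = (-4)^2 + 3^2 + (-3)^2 = 34
(a.b)^2 = 2^2 = 4
|a|^2 * |b|^2 = 11 * 34 = 374
Result = 4 - 374 = -370


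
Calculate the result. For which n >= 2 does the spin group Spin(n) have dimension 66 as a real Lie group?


dim Spin(n) = dim so(n) = n(n-1)/2.
Solve n(n-1)/2 = 66, i.e. n^2 - n - 132 = 0.
Discriminant = 1 + 8*66 = 529
n = (1 + sqrt(529))/2 = (1 + 23)/2 = 12


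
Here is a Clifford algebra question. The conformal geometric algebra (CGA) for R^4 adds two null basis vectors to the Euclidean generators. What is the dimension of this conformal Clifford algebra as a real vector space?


The conformal model of R^4 uses Cl(5,1): the 4 Euclidean generators plus two extra orthogonal generators e+ (e+^2 = +1) and e- (e-^2 = -1), from which the null vectors e0, einf are built.
Number of generators m = 4 + 2 = 6.
dim Cl(p,q) = 2^m = 2^6 = 64


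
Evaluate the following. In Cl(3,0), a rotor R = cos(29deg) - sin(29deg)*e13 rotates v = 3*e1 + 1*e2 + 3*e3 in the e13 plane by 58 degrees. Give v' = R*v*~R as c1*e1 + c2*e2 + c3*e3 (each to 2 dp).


Rotor R = cos(29deg) - sin(29deg)*e13
Rotation angle theta = 2 * 29 = 58 degrees in the e13 plane (e1 -> e3).
The component perpendicular to the plane (e2) is invariant: v'_2 = v2 = 1.00
cos(58deg) = 0.5299, sin(58deg) = 0.8480
v'_1 = v1*cos(theta) - v3*sin(theta) = 3*0.5299 - 3*0.8480 = -0.95
v'_3 = v1*sin(theta) + v3*cos(theta) = 3*0.8480 + 3*0.5299 = 4.13
v' = -0.95*e1 + 1.00*e2 + 4.13*e3


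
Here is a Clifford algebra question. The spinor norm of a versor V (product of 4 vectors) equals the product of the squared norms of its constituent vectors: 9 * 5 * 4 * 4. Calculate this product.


Spinor norm N(V) = |v1|^2 * |v2|^2 * ... * |v4|^2
= 9 * 5 * 4 * 4
Running product: 9, 45, 180, 720
N(V) = 720


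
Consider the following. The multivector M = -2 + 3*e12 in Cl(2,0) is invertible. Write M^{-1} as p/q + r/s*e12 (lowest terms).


M = -2 + 3*e12, where e12^2 = -1.
Since M commutes with its reverse ~M = a - b*e12, M * ~M = a^2 - b^2*e12^2 = a^2 + b^2.
So M^{-1} = ~M / (a^2 + b^2) = (a - b*e12)/(a^2 + b^2).
a^2 + b^2 = 4 + 9 = 13
Scalar part = -2/13 = -2/13
Bivector coeff = -3/13 = -3/13
M^{-1} = -2/13 - 3/13*e12


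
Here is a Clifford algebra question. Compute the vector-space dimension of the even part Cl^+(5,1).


Even subalgebra dimension = 2^(n-1)
n = 5 + 1 = 6
2^(6 - 1) = 2^5 = 32
Verification: sum of C(6,k) for even k = 1 + 15 + 15 + 1 = 32
Result = 32


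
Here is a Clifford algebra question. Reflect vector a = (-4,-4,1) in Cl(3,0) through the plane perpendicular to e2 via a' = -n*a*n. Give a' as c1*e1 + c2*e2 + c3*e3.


Reflection formula: a' = -n*a*n, with n = e2 (unit vector, n^2 = 1).
For reflection through hyperplane perp to e2:
The component along e2 flips sign, others stay.
a = (-4, -4, 1)
a' = (-4, 4, 1)
a' = -4*e1 + 4*e2 + 1*e3


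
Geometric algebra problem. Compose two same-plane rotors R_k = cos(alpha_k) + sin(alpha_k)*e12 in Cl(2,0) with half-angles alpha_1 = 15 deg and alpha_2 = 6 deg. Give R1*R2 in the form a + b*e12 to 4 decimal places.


Same-plane rotors commute and their half-angles add:
R1*R2 = cos(a1 + a2) + sin(a1 + a2)*e12.
a1 + a2 = 15 + 6 = 21 deg
cos(21 deg) = 0.9336
sin(21 deg) = 0.3584
R1*R2 = 0.9336 + 0.3584*e12


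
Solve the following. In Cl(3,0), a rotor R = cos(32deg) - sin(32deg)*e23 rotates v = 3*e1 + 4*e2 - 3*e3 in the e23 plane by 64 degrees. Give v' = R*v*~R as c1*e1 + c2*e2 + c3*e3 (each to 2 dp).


Rotor R = cos(32deg) - sin(32deg)*e23
Rotation angle theta = 2 * 32 = 64 degrees in the e23 plane (e2 -> e3).
The component perpendicular to the plane (e1) is invariant: v'_1 = v1 = 3.00
cos(64deg) = 0.4384, sin(64deg) = 0.8988
v'_2 = v2*cos(theta) - v3*sin(theta) = 4*0.4384 - (-3)*0.8988 = 4.45
v'_3 = v2*sin(theta) + v3*cos(theta) = 4*0.8988 + (-3)*0.4384 = 2.28
v' = 3.00*e1 + 4.45*e2 + 2.28*e3


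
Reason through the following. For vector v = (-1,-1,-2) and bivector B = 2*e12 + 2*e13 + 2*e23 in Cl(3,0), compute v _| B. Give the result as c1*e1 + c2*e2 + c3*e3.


Left contraction v _| B = <vB>_1 (grade-1 part of the geometric product vB).
Using e1_|e12 = e2, e2_|e12 = -e1, e1_|e13 = e3, e3_|e13 = -e1, e2_|e23 = e3, e3_|e23 = -e2:
e1 coeff: -v2*b12 - v3*b13 = -(-1)*(2) - (-2)*(2) = 6
e2 coeff: v1*b12 - v3*b23 = (-1)*(2) - (-2)*(2) = 2
e3 coeff: v1*b13 + v2*b23 = (-1)*(2) + (-1)*(2) = -4
v _| B = 6*e1 + 2*e2 - 4*e3


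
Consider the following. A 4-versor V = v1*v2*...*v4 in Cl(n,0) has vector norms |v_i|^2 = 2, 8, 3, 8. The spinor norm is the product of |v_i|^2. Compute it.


Spinor norm N(V) = |v1|^2 * |v2|^2 * ... * |v4|^2
= 2 * 8 * 3 * 8
Running product: 2, 16, 48, 384
N(V) = 384


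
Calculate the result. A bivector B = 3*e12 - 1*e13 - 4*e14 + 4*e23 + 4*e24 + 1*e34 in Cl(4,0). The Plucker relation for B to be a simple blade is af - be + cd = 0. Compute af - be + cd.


Plucker relation: af - be + cd
a*f = 3*1 = 3
b*e = (-1)*4 = -4
c*d = (-4)*4 = -16
af - be + cd = 3 - (-4) + (-16)
= -9


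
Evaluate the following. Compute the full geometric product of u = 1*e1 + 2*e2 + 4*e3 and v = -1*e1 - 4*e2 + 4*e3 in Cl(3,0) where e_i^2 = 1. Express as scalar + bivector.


In Cl(3,0): e_i^2 = 1, e_ie_j = -e_je_i for i != j.
Scalar part = u . v = 1*(-1) + 2*(-4) + 4*4
= -1 + (-8) + 16 = 7
e12 coeff = 1*(-4) - 2*(-1) = -4 - (-2) = -2
e13 coeff = 1*4 - 4*(-1) = 4 - (-4) = 8
e23 coeff = 2*4 - 4*(-4) = 8 - (-16) = 24
uv = 7 - 2*e12 + 8*e13 + 24*e23


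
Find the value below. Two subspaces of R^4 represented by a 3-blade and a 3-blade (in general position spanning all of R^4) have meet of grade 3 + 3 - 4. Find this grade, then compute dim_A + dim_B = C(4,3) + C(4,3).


Meet grade = grade(A) + grade(B) - n
= 3 + 3 - 4 = 2
C(4,3) = 4
C(4,3) = 4
dim_A + dim_B = 4 + 4 = 8
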